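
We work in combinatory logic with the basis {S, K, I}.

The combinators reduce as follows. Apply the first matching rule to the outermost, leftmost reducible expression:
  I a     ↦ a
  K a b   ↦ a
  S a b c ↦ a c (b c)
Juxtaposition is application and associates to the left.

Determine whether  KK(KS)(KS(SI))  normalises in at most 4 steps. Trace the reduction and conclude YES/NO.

  start: KK(KS)(KS(SI))
  [1] K(KS(SI))
  [2] KS

Answer: YES — reaches normal form KS in 2 ≤ 4 steps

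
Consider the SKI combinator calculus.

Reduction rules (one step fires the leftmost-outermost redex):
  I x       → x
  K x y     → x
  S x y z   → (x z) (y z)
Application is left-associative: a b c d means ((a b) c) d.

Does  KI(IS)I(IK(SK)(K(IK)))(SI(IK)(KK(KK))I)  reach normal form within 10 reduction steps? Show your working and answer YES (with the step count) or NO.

  start: KI(IS)I(IK(SK)(K(IK)))(SI(IK)(KK(KK))I)
  →1  II(IK(SK)(K(IK)))(SI(IK)(KK(KK))I)
  →2  I(IK(SK)(K(IK)))(SI(IK)(KK(KK))I)
  →3  IK(SK)(K(IK))(SI(IK)(KK(KK))I)
  →4  K(SK)(K(IK))(SI(IK)(KK(KK))I)
  →5  SK(SI(IK)(KK(KK))I)
  →6  SK(I(KK(KK))(IK(KK(KK)))I)
  →7  SK(KK(KK)(IK(KK(KK)))I)
  →8  SK(K(IK(KK(KK)))I)
  →9  SK(IK(KK(KK)))
  →10  SK(K(KK(KK)))

Answer: NO — after 10 steps the term is SK(K(KK(KK))), not yet normal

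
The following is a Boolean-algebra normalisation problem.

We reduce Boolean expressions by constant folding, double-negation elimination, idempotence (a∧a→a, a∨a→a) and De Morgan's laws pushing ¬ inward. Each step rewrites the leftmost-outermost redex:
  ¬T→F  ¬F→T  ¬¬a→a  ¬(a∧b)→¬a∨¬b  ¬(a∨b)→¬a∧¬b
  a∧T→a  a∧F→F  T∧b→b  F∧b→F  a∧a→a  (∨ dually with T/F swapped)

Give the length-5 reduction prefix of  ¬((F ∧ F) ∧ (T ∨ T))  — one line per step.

  start: ¬((F ∧ F) ∧ (T ∨ T))
  [1] ¬(F ∧ F) ∨ ¬(T ∨ T)
  [2] (¬F ∨ ¬F) ∨ ¬(T ∨ T)
  [3] ¬F ∨ ¬(T ∨ T)
  [4] T ∨ ¬(T ∨ T)
  [5] T

Answer: after 5 steps: T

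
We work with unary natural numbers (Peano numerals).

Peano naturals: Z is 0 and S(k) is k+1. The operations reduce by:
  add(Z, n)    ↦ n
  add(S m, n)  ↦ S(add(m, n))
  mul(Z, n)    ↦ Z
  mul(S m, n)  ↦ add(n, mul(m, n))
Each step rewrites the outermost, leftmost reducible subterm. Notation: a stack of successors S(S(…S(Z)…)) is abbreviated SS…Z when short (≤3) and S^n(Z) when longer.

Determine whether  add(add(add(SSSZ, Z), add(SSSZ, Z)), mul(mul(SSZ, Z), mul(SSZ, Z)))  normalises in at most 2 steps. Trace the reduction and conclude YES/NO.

  start: add(add(add(SSSZ, Z), add(SSSZ, Z)), mul(mul(SSZ, Z), mul(SSZ, Z)))
  [1] add(add(S(add(SSZ, Z)), add(SSSZ, Z)), mul(mul(SSZ, Z), mul(SSZ, Z)))
  [2] add(S(add(add(SSZ, Z), add(SSSZ, Z))), mul(mul(SSZ, Z), mul(SSZ, Z)))

Answer: NO — after 2 steps the term is add(S(add(add(SSZ, Z), add(SSSZ, Z))), mul(mul(SSZ, Z), mul(SSZ, Z))), not yet normal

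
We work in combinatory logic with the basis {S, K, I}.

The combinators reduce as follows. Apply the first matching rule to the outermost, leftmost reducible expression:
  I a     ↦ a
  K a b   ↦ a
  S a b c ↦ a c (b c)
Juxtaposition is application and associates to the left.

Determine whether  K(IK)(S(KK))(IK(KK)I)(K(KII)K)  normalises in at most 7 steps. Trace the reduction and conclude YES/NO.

Answer: YES — reaches normal form KK in 5 ≤ 7 steps

Working:
  start: K(IK)(S(KK))(IK(KK)I)(K(KII)K)
  [1] IK(IK(KK)I)(K(KII)K)
  [2] K(IK(KK)I)(K(KII)K)
  [3] IK(KK)I
  [4] K(KK)I
  [5] KK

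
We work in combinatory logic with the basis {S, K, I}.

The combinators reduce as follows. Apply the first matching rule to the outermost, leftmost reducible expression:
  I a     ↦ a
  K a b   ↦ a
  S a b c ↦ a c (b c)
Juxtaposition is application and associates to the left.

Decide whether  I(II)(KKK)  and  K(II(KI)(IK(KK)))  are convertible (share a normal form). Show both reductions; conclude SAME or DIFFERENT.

Term A:
  start: I(II)(KKK)
  →1  II(KKK)
  →2  I(KKK)
  →3  KKK
  →4  K

Term B:
  start: K(II(KI)(IK(KK)))
  →1  K(I(KI)(IK(KK)))
  →2  K(KI(IK(KK)))
  →3  KI

Answer: DIFFERENT — A ⇓ K, B ⇓ KI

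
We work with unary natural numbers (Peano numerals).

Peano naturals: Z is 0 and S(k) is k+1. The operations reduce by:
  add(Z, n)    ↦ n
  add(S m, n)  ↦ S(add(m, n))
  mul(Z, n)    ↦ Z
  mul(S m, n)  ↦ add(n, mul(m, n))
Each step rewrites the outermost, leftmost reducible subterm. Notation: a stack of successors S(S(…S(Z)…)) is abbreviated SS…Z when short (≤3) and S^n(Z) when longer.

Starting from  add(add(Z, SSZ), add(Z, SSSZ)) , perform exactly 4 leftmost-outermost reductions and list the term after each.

  start: add(add(Z, SSZ), add(Z, SSSZ))
  step 1: add(SSZ, add(Z, SSSZ))
  step 2: S(add(SZ, add(Z, SSSZ)))
  step 3: S(S(add(Z, add(Z, SSSZ))))
  step 4: S(S(add(Z, SSSZ)))

Answer: after 4 steps: S(S(add(Z, SSSZ)))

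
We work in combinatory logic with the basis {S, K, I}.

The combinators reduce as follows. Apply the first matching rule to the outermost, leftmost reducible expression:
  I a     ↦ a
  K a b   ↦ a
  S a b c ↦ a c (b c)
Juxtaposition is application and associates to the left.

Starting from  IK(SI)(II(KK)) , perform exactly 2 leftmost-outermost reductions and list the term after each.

  start: IK(SI)(II(KK))
  step 1: K(SI)(II(KK))
  step 2: SI

Answer: after 2 steps: SI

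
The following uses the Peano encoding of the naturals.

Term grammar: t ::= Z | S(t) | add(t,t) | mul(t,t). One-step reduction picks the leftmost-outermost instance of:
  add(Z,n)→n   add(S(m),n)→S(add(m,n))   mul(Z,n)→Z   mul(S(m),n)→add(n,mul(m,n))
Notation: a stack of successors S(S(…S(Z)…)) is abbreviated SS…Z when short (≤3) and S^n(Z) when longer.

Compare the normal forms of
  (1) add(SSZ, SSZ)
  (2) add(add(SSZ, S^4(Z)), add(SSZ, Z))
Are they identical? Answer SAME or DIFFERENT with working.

Term A:
  start: add(SSZ, SSZ)
  step 1: S(add(SZ, SSZ))
  step 2: S(S(add(Z, SSZ)))
  step 3: S^4(Z)

Term B:
  start: add(add(SSZ, S^4(Z)), add(SSZ, Z))
  step 1: add(S(add(SZ, S^4(Z))), add(SSZ, Z))
  step 2: S(add(add(SZ, S^4(Z)), add(SSZ, Z)))
  step 3: S(add(S(add(Z, S^4(Z))), add(SSZ, Z)))
  step 4: S(S(add(add(Z, S^4(Z)), add(SSZ, Z))))
  step 5: S(S(add(S^4(Z), add(SSZ, Z))))
  step 6: S(S(S(add(SSSZ, add(SSZ, Z)))))
  step 7: S(S(S(S(add(SSZ, add(SSZ, Z))))))
  step 8: S(S(S(S(S(add(SZ, add(SSZ, Z)))))))
  step 9: S(S(S(S(S(S(add(Z, add(SSZ, Z))))))))
  step 10: S(S(S(S(S(S(add(SSZ, Z)))))))
  step 11: S(S(S(S(S(S(S(add(SZ, Z))))))))
  step 12: S(S(S(S(S(S(S(S(add(Z, Z)))))))))
  step 13: S^8(Z)

Answer: DIFFERENT — A ⇓ S^4(Z), B ⇓ S^8(Z)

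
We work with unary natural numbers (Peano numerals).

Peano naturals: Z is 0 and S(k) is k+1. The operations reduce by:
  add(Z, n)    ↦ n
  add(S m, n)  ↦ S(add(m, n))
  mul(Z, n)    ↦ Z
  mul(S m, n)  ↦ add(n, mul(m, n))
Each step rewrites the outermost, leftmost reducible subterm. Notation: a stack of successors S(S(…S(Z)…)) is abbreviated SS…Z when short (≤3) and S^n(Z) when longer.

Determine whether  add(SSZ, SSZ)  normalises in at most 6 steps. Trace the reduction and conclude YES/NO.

Answer: YES — reaches normal form S^4(Z) in 3 ≤ 6 steps

Reduction:
  start: add(SSZ, SSZ)
  →1  S(add(SZ, SSZ))
  →2  S(S(add(Z, SSZ)))
  →3  S^4(Z)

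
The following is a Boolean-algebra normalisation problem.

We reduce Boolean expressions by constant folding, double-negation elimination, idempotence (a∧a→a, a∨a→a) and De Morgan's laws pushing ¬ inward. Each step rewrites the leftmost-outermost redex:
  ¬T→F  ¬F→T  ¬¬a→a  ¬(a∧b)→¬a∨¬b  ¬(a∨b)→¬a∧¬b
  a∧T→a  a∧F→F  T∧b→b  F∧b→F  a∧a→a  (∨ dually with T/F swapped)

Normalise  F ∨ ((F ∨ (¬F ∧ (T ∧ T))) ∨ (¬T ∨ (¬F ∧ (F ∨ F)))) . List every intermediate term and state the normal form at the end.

  start: F ∨ ((F ∨ (¬F ∧ (T ∧ T))) ∨ (¬T ∨ (¬F ∧ (F ∨ F))))
  [1] (F ∨ (¬F ∧ (T ∧ T))) ∨ (¬T ∨ (¬F ∧ (F ∨ F)))
  [2] (¬F ∧ (T ∧ T)) ∨ (¬T ∨ (¬F ∧ (F ∨ F)))
  [3] (T ∧ (T ∧ T)) ∨ (¬T ∨ (¬F ∧ (F ∨ F)))
  [4] (T ∧ T) ∨ (¬T ∨ (¬F ∧ (F ∨ F)))
  [5] T ∨ (¬T ∨ (¬F ∧ (F ∨ F)))
  [6] T

Answer: normal form = T  (in 6 steps)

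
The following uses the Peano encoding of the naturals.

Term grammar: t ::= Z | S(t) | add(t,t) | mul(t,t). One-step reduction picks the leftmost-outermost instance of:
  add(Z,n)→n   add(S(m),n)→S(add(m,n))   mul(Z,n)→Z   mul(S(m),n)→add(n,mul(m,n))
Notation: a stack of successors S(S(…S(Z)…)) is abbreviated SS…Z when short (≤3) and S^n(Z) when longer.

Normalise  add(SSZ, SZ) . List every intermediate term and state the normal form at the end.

  start: add(SSZ, SZ)
  [1] S(add(SZ, SZ))
  [2] S(S(add(Z, SZ)))
  [3] SSSZ

Answer: normal form = SSSZ  (in 3 steps)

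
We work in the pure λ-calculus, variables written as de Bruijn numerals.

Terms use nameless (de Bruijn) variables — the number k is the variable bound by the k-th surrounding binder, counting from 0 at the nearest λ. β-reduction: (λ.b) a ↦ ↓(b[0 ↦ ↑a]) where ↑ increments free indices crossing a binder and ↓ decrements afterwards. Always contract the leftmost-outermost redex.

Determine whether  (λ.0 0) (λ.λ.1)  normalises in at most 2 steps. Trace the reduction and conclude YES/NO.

  start: (λ.0 0) (λ.λ.1)
  →1  (λ.λ.1) (λ.λ.1)
  →2  λ.λ.λ.1

Answer: YES — reaches normal form λ.λ.λ.1 in 2 ≤ 2 steps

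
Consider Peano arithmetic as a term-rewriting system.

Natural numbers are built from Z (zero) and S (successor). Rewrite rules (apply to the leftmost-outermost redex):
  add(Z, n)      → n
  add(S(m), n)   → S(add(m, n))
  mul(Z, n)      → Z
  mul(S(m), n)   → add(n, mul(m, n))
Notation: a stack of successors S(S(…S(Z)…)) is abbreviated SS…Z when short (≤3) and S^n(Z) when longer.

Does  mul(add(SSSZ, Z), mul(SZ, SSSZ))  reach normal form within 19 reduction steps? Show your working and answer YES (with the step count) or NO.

Answer: NO — after 19 steps the term is S(S(S(S(S(add(add(SZ, mul(Z, SSSZ)), mul(add(SZ, Z), mul(SZ, SSSZ)))))))), not yet normal

Working:
  start: mul(add(SSSZ, Z), mul(SZ, SSSZ))
  step 1: mul(S(add(SSZ, Z)), mul(SZ, SSSZ))
  step 2: add(mul(SZ, SSSZ), mul(add(SSZ, Z), mul(SZ, SSSZ)))
  step 3: add(add(SSSZ, mul(Z, SSSZ)), mul(add(SSZ, Z), mul(SZ, SSSZ)))
  step 4: add(S(add(SSZ, mul(Z, SSSZ))), mul(add(SSZ, Z), mul(SZ, SSSZ)))
  step 5: S(add(add(SSZ, mul(Z, SSSZ)), mul(add(SSZ, Z), mul(SZ, SSSZ))))
  step 6: S(add(S(add(SZ, mul(Z, SSSZ))), mul(add(SSZ, Z), mul(SZ, SSSZ))))
  step 7: S(S(add(add(SZ, mul(Z, SSSZ)), mul(add(SSZ, Z), mul(SZ, SSSZ)))))
  step 8: S(S(add(S(add(Z, mul(Z, SSSZ))), mul(add(SSZ, Z), mul(SZ, SSSZ)))))
  step 9: S(S(S(add(add(Z, mul(Z, SSSZ)), mul(add(SSZ, Z), mul(SZ, SSSZ))))))
  step 10: S(S(S(add(mul(Z, SSSZ), mul(add(SSZ, Z), mul(SZ, SSSZ))))))
  step 11: S(S(S(add(Z, mul(add(SSZ, Z), mul(SZ, SSSZ))))))
  step 12: S(S(S(mul(add(SSZ, Z), mul(SZ, SSSZ)))))
  step 13: S(S(S(mul(S(add(SZ, Z)), mul(SZ, SSSZ)))))
  step 14: S(S(S(add(mul(SZ, SSSZ), mul(add(SZ, Z), mul(SZ, SSSZ))))))
  step 15: S(S(S(add(add(SSSZ, mul(Z, SSSZ)), mul(add(SZ, Z), mul(SZ, SSSZ))))))
  step 16: S(S(S(add(S(add(SSZ, mul(Z, SSSZ))), mul(add(SZ, Z), mul(SZ, SSSZ))))))
  step 17: S(S(S(S(add(add(SSZ, mul(Z, SSSZ)), mul(add(SZ, Z), mul(SZ, SSSZ)))))))
  step 18: S(S(S(S(add(S(add(SZ, mul(Z, SSSZ))), mul(add(SZ, Z), mul(SZ, SSSZ)))))))
  step 19: S(S(S(S(S(add(add(SZ, mul(Z, SSSZ)), mul(add(SZ, Z), mul(SZ, SSSZ))))))))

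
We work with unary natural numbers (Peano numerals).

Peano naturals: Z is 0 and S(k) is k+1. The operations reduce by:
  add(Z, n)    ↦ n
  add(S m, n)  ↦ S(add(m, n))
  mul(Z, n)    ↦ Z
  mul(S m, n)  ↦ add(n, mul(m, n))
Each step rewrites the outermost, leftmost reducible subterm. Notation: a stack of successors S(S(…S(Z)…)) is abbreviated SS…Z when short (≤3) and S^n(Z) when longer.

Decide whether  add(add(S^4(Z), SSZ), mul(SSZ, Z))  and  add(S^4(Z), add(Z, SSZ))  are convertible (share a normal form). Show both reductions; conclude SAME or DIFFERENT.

Term A:
  start: add(add(S^4(Z), SSZ), mul(SSZ, Z))
  →1  add(S(add(SSSZ, SSZ)), mul(SSZ, Z))
  →2  S(add(add(SSSZ, SSZ), mul(SSZ, Z)))
  →3  S(add(S(add(SSZ, SSZ)), mul(SSZ, Z)))
  →4  S(S(add(add(SSZ, SSZ), mul(SSZ, Z))))
  →5  S(S(add(S(add(SZ, SSZ)), mul(SSZ, Z))))
  →6  S(S(S(add(add(SZ, SSZ), mul(SSZ, Z)))))
  →7  S(S(S(add(S(add(Z, SSZ)), mul(SSZ, Z)))))
  →8  S(S(S(S(add(add(Z, SSZ), mul(SSZ, Z))))))
  →9  S(S(S(S(add(SSZ, mul(SSZ, Z))))))
  →10  S(S(S(S(S(add(SZ, mul(SSZ, Z)))))))
  →11  S(S(S(S(S(S(add(Z, mul(SSZ, Z))))))))
  →12  S(S(S(S(S(S(mul(SSZ, Z)))))))
  →13  S(S(S(S(S(S(add(Z, mul(SZ, Z))))))))
  →14  S(S(S(S(S(S(mul(SZ, Z)))))))
  →15  S(S(S(S(S(S(add(Z, mul(Z, Z))))))))
  →16  S(S(S(S(S(S(mul(Z, Z)))))))
  →17  S^6(Z)

Term B:
  start: add(S^4(Z), add(Z, SSZ))
  →1  S(add(SSSZ, add(Z, SSZ)))
  →2  S(S(add(SSZ, add(Z, SSZ))))
  →3  S(S(S(add(SZ, add(Z, SSZ)))))
  →4  S(S(S(S(add(Z, add(Z, SSZ))))))
  →5  S(S(S(S(add(Z, SSZ)))))
  →6  S^6(Z)

Answer: SAME — A ⇓ S^6(Z), B ⇓ S^6(Z)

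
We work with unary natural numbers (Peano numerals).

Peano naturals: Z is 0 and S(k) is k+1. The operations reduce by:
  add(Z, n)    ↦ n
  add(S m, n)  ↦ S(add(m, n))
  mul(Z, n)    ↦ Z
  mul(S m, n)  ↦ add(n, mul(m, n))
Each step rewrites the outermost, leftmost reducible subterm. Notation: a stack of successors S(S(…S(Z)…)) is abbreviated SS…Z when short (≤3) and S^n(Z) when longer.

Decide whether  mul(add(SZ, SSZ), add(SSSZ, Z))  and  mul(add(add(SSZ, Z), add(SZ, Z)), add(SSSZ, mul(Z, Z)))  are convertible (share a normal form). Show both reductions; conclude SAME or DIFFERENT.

Answer: SAME — A ⇓ S^9(Z), B ⇓ S^9(Z)

Reduction:
Term A:
  start: mul(add(SZ, SSZ), add(SSSZ, Z))
  step 1: mul(S(add(Z, SSZ)), add(SSSZ, Z))
  step 2: add(add(SSSZ, Z), mul(add(Z, SSZ), add(SSSZ, Z)))
  step 3: add(S(add(SSZ, Z)), mul(add(Z, SSZ), add(SSSZ, Z)))
  step 4: S(add(add(SSZ, Z), mul(add(Z, SSZ), add(SSSZ, Z))))
  step 5: S(add(S(add(SZ, Z)), mul(add(Z, SSZ), add(SSSZ, Z))))
  step 6: S(S(add(add(SZ, Z), mul(add(Z, SSZ), add(SSSZ, Z)))))
  step 7: S(S(add(S(add(Z, Z)), mul(add(Z, SSZ), add(SSSZ, Z)))))
  step 8: S(S(S(add(add(Z, Z), mul(add(Z, SSZ), add(SSSZ, Z))))))
  step 9: S(S(S(add(Z, mul(add(Z, SSZ), add(SSSZ, Z))))))
  step 10: S(S(S(mul(add(Z, SSZ), add(SSSZ, Z)))))
  step 11: S(S(S(mul(SSZ, add(SSSZ, Z)))))
  step 12: S(S(S(add(add(SSSZ, Z), mul(SZ, add(SSSZ, Z))))))
  step 13: S(S(S(add(S(add(SSZ, Z)), mul(SZ, add(SSSZ, Z))))))
  step 14: S(S(S(S(add(add(SSZ, Z), mul(SZ, add(SSSZ, Z)))))))
  step 15: S(S(S(S(add(S(add(SZ, Z)), mul(SZ, add(SSSZ, Z)))))))
  step 16: S(S(S(S(S(add(add(SZ, Z), mul(SZ, add(SSSZ, Z))))))))
  step 17: S(S(S(S(S(add(S(add(Z, Z)), mul(SZ, add(SSSZ, Z))))))))
  step 18: S(S(S(S(S(S(add(add(Z, Z), mul(SZ, add(SSSZ, Z)))))))))
  step 19: S(S(S(S(S(S(add(Z, mul(SZ, add(SSSZ, Z)))))))))
  step 20: S(S(S(S(S(S(mul(SZ, add(SSSZ, Z))))))))
  step 21: S(S(S(S(S(S(add(add(SSSZ, Z), mul(Z, add(SSSZ, Z)))))))))
  step 22: S(S(S(S(S(S(add(S(add(SSZ, Z)), mul(Z, add(SSSZ, Z)))))))))
  step 23: S(S(S(S(S(S(S(add(add(SSZ, Z), mul(Z, add(SSSZ, Z))))))))))
  step 24: S(S(S(S(S(S(S(add(S(add(SZ, Z)), mul(Z, add(SSSZ, Z))))))))))
  step 25: S(S(S(S(S(S(S(S(add(add(SZ, Z), mul(Z, add(SSSZ, Z)))))))))))
  step 26: S(S(S(S(S(S(S(S(add(S(add(Z, Z)), mul(Z, add(SSSZ, Z)))))))))))
  step 27: S(S(S(S(S(S(S(S(S(add(add(Z, Z), mul(Z, add(SSSZ, Z))))))))))))
  step 28: S(S(S(S(S(S(S(S(S(add(Z, mul(Z, add(SSSZ, Z))))))))))))
  step 29: S(S(S(S(S(S(S(S(S(mul(Z, add(SSSZ, Z)))))))))))
  step 30: S^9(Z)

Term B:
  start: mul(add(add(SSZ, Z), add(SZ, Z)), add(SSSZ, mul(Z, Z)))
  step 1: mul(add(S(add(SZ, Z)), add(SZ, Z)), add(SSSZ, mul(Z, Z)))
  step 2: mul(S(add(add(SZ, Z), add(SZ, Z))), add(SSSZ, mul(Z, Z)))
  step 3: add(add(SSSZ, mul(Z, Z)), mul(add(add(SZ, Z), add(SZ, Z)), add(SSSZ, mul(Z, Z))))
  step 4: add(S(add(SSZ, mul(Z, Z))), mul(add(add(SZ, Z), add(SZ, Z)), add(SSSZ, mul(Z, Z))))
  step 5: S(add(add(SSZ, mul(Z, Z)), mul(add(add(SZ, Z), add(SZ, Z)), add(SSSZ, mul(Z, Z)))))
  step 6: S(add(S(add(SZ, mul(Z, Z))), mul(add(add(SZ, Z), add(SZ, Z)), add(SSSZ, mul(Z, Z)))))
  step 7: S(S(add(add(SZ, mul(Z, Z)), mul(add(add(SZ, Z), add(SZ, Z)), add(SSSZ, mul(Z, Z))))))
  step 8: S(S(add(S(add(Z, mul(Z, Z))), mul(add(add(SZ, Z), add(SZ, Z)), add(SSSZ, mul(Z, Z))))))
  step 9: S(S(S(add(add(Z, mul(Z, Z)), mul(add(add(SZ, Z), add(SZ, Z)), add(SSSZ, mul(Z, Z)))))))
  step 10: S(S(S(add(mul(Z, Z), mul(add(add(SZ, Z), add(SZ, Z)), add(SSSZ, mul(Z, Z)))))))
  step 11: S(S(S(add(Z, mul(add(add(SZ, Z), add(SZ, Z)), add(SSSZ, mul(Z, Z)))))))
  step 12: S(S(S(mul(add(add(SZ, Z), add(SZ, Z)), add(SSSZ, mul(Z, Z))))))
  step 13: S(S(S(mul(add(S(add(Z, Z)), add(SZ, Z)), add(SSSZ, mul(Z, Z))))))
  step 14: S(S(S(mul(S(add(add(Z, Z), add(SZ, Z))), add(SSSZ, mul(Z, Z))))))
  step 15: S(S(S(add(add(SSSZ, mul(Z, Z)), mul(add(add(Z, Z), add(SZ, Z)), add(SSSZ, mul(Z, Z)))))))
  step 16: S(S(S(add(S(add(SSZ, mul(Z, Z))), mul(add(add(Z, Z), add(SZ, Z)), add(SSSZ, mul(Z, Z)))))))
  step 17: S(S(S(S(add(add(SSZ, mul(Z, Z)), mul(add(add(Z, Z), add(SZ, Z)), add(SSSZ, mul(Z, Z))))))))
  step 18: S(S(S(S(add(S(add(SZ, mul(Z, Z))), mul(add(add(Z, Z), add(SZ, Z)), add(SSSZ, mul(Z, Z))))))))
  step 19: S(S(S(S(S(add(add(SZ, mul(Z, Z)), mul(add(add(Z, Z), add(SZ, Z)), add(SSSZ, mul(Z, Z)))))))))
  step 20: S(S(S(S(S(add(S(add(Z, mul(Z, Z))), mul(add(add(Z, Z), add(SZ, Z)), add(SSSZ, mul(Z, Z)))))))))
  step 21: S(S(S(S(S(S(add(add(Z, mul(Z, Z)), mul(add(add(Z, Z), add(SZ, Z)), add(SSSZ, mul(Z, Z))))))))))
  step 22: S(S(S(S(S(S(add(mul(Z, Z), mul(add(add(Z, Z), add(SZ, Z)), add(SSSZ, mul(Z, Z))))))))))
  step 23: S(S(S(S(S(S(add(Z, mul(add(add(Z, Z), add(SZ, Z)), add(SSSZ, mul(Z, Z))))))))))
  step 24: S(S(S(S(S(S(mul(add(add(Z, Z), add(SZ, Z)), add(SSSZ, mul(Z, Z)))))))))
  step 25: S(S(S(S(S(S(mul(add(Z, add(SZ, Z)), add(SSSZ, mul(Z, Z)))))))))
  step 26: S(S(S(S(S(S(mul(add(SZ, Z), add(SSSZ, mul(Z, Z)))))))))
  step 27: S(S(S(S(S(S(mul(S(add(Z, Z)), add(SSSZ, mul(Z, Z)))))))))
  step 28: S(S(S(S(S(S(add(add(SSSZ, mul(Z, Z)), mul(add(Z, Z), add(SSSZ, mul(Z, Z))))))))))
  step 29: S(S(S(S(S(S(add(S(add(SSZ, mul(Z, Z))), mul(add(Z, Z), add(SSSZ, mul(Z, Z))))))))))
  step 30: S(S(S(S(S(S(S(add(add(SSZ, mul(Z, Z)), mul(add(Z, Z), add(SSSZ, mul(Z, Z)))))))))))
  step 31: S(S(S(S(S(S(S(add(S(add(SZ, mul(Z, Z))), mul(add(Z, Z), add(SSSZ, mul(Z, Z)))))))))))
  step 32: S(S(S(S(S(S(S(S(add(add(SZ, mul(Z, Z)), mul(add(Z, Z), add(SSSZ, mul(Z, Z))))))))))))
  step 33: S(S(S(S(S(S(S(S(add(S(add(Z, mul(Z, Z))), mul(add(Z, Z), add(SSSZ, mul(Z, Z))))))))))))
  step 34: S(S(S(S(S(S(S(S(S(add(add(Z, mul(Z, Z)), mul(add(Z, Z), add(SSSZ, mul(Z, Z)))))))))))))
  step 35: S(S(S(S(S(S(S(S(S(add(mul(Z, Z), mul(add(Z, Z), add(SSSZ, mul(Z, Z)))))))))))))
  step 36: S(S(S(S(S(S(S(S(S(add(Z, mul(add(Z, Z), add(SSSZ, mul(Z, Z)))))))))))))
  step 37: S(S(S(S(S(S(S(S(S(mul(add(Z, Z), add(SSSZ, mul(Z, Z))))))))))))
  step 38: S(S(S(S(S(S(S(S(S(mul(Z, add(SSSZ, mul(Z, Z))))))))))))
  step 39: S^9(Z)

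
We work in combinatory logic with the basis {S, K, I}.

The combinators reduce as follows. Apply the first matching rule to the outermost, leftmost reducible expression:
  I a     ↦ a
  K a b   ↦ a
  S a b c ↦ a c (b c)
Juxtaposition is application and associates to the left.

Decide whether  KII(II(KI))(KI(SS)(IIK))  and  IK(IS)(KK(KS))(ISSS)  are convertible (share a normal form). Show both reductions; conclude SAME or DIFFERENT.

Answer: DIFFERENT — A ⇓ I, B ⇓ S(SSS)

Working:
Term A:
  start: KII(II(KI))(KI(SS)(IIK))
  step 1: I(II(KI))(KI(SS)(IIK))
  step 2: II(KI)(KI(SS)(IIK))
  step 3: I(KI)(KI(SS)(IIK))
  step 4: KI(KI(SS)(IIK))
  step 5: I

Term B:
  start: IK(IS)(KK(KS))(ISSS)
  step 1: K(IS)(KK(KS))(ISSS)
  step 2: IS(ISSS)
  step 3: S(ISSS)
  step 4: S(SSS)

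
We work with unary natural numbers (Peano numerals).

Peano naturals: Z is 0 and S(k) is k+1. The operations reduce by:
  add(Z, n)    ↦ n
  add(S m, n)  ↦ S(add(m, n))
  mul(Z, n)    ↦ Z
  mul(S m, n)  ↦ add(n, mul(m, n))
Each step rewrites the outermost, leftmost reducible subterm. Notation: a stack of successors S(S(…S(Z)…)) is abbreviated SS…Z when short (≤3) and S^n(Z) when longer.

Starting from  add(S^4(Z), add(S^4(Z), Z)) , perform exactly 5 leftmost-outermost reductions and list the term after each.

  start: add(S^4(Z), add(S^4(Z), Z))
  [1] S(add(SSSZ, add(S^4(Z), Z)))
  [2] S(S(add(SSZ, add(S^4(Z), Z))))
  [3] S(S(S(add(SZ, add(S^4(Z), Z)))))
  [4] S(S(S(S(add(Z, add(S^4(Z), Z))))))
  [5] S(S(S(S(add(S^4(Z), Z)))))

Answer: after 5 steps: S(S(S(S(add(S^4(Z), Z)))))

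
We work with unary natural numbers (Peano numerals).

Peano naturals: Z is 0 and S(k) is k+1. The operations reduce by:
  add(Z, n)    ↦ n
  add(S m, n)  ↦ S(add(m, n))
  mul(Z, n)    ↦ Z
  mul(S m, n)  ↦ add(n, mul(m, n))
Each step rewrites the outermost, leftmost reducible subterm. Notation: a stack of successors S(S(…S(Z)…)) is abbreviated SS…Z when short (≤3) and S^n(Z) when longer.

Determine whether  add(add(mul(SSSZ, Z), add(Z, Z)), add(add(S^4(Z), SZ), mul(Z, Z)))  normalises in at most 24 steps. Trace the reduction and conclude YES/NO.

  start: add(add(mul(SSSZ, Z), add(Z, Z)), add(add(S^4(Z), SZ), mul(Z, Z)))
  step 1: add(add(add(Z, mul(SSZ, Z)), add(Z, Z)), add(add(S^4(Z), SZ), mul(Z, Z)))
  step 2: add(add(mul(SSZ, Z), add(Z, Z)), add(add(S^4(Z), SZ), mul(Z, Z)))
  step 3: add(add(add(Z, mul(SZ, Z)), add(Z, Z)), add(add(S^4(Z), SZ), mul(Z, Z)))
  step 4: add(add(mul(SZ, Z), add(Z, Z)), add(add(S^4(Z), SZ), mul(Z, Z)))
  step 5: add(add(add(Z, mul(Z, Z)), add(Z, Z)), add(add(S^4(Z), SZ), mul(Z, Z)))
  step 6: add(add(mul(Z, Z), add(Z, Z)), add(add(S^4(Z), SZ), mul(Z, Z)))
  step 7: add(add(Z, add(Z, Z)), add(add(S^4(Z), SZ), mul(Z, Z)))
  step 8: add(add(Z, Z), add(add(S^4(Z), SZ), mul(Z, Z)))
  step 9: add(Z, add(add(S^4(Z), SZ), mul(Z, Z)))
  step 10: add(add(S^4(Z), SZ), mul(Z, Z))
  step 11: add(S(add(SSSZ, SZ)), mul(Z, Z))
  step 12: S(add(add(SSSZ, SZ), mul(Z, Z)))
  step 13: S(add(S(add(SSZ, SZ)), mul(Z, Z)))
  step 14: S(S(add(add(SSZ, SZ), mul(Z, Z))))
  step 15: S(S(add(S(add(SZ, SZ)), mul(Z, Z))))
  step 16: S(S(S(add(add(SZ, SZ), mul(Z, Z)))))
  step 17: S(S(S(add(S(add(Z, SZ)), mul(Z, Z)))))
  step 18: S(S(S(S(add(add(Z, SZ), mul(Z, Z))))))
  step 19: S(S(S(S(add(SZ, mul(Z, Z))))))
  step 20: S(S(S(S(S(add(Z, mul(Z, Z)))))))
  step 21: S(S(S(S(S(mul(Z, Z))))))
  step 22: S^5(Z)

Answer: YES — reaches normal form S^5(Z) in 22 ≤ 24 steps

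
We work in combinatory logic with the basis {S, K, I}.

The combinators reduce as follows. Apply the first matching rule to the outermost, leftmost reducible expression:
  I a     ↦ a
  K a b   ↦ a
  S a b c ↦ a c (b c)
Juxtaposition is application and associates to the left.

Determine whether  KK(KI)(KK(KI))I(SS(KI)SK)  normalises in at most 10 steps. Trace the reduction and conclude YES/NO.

  start: KK(KI)(KK(KI))I(SS(KI)SK)
  step 1: K(KK(KI))I(SS(KI)SK)
  step 2: KK(KI)(SS(KI)SK)
  step 3: K(SS(KI)SK)
  step 4: K(SS(KIS)K)
  step 5: K(SK(KISK))
  step 6: K(SK(IK))
  step 7: K(SKK)

Answer: YES — reaches normal form K(SKK) in 7 ≤ 10 steps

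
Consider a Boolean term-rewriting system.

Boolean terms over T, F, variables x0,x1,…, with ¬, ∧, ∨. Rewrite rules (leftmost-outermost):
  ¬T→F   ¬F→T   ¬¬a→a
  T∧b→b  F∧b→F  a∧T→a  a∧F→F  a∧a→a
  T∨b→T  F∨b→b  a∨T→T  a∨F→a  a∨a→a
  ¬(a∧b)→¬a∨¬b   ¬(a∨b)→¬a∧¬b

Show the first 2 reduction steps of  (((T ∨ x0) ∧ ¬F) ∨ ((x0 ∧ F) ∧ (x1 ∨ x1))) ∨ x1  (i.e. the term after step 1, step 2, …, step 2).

  start: (((T ∨ x0) ∧ ¬F) ∨ ((x0 ∧ F) ∧ (x1 ∨ x1))) ∨ x1
  [1] ((T ∧ ¬F) ∨ ((x0 ∧ F) ∧ (x1 ∨ x1))) ∨ x1
  [2] (¬F ∨ ((x0 ∧ F) ∧ (x1 ∨ x1))) ∨ x1

Answer: after 2 steps: (¬F ∨ ((x0 ∧ F) ∧ (x1 ∨ x1))) ∨ x1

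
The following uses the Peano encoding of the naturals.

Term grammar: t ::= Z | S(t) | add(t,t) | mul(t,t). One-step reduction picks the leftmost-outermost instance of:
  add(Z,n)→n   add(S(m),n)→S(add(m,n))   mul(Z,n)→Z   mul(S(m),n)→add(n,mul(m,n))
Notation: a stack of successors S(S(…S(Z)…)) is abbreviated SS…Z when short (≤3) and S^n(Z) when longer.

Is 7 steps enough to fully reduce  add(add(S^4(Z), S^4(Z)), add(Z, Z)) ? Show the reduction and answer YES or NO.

  start: add(add(S^4(Z), S^4(Z)), add(Z, Z))
  →1  add(S(add(SSSZ, S^4(Z))), add(Z, Z))
  →2  S(add(add(SSSZ, S^4(Z)), add(Z, Z)))
  →3  S(add(S(add(SSZ, S^4(Z))), add(Z, Z)))
  →4  S(S(add(add(SSZ, S^4(Z)), add(Z, Z))))
  →5  S(S(add(S(add(SZ, S^4(Z))), add(Z, Z))))
  →6  S(S(S(add(add(SZ, S^4(Z)), add(Z, Z)))))
  →7  S(S(S(add(S(add(Z, S^4(Z))), add(Z, Z)))))

Answer: NO — after 7 steps the term is S(S(S(add(S(add(Z, S^4(Z))), add(Z, Z))))), not yet normal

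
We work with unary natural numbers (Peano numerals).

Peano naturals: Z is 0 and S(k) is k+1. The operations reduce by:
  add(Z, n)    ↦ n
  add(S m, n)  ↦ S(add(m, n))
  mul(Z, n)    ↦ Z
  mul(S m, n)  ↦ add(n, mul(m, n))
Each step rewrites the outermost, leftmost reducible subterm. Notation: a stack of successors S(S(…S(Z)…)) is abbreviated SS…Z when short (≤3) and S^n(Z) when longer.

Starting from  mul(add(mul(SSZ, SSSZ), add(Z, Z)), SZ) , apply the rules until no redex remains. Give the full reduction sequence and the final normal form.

Answer: normal form = S^6(Z)  (in 38 steps)

Derivation:
  start: mul(add(mul(SSZ, SSSZ), add(Z, Z)), SZ)
  step 1: mul(add(add(SSSZ, mul(SZ, SSSZ)), add(Z, Z)), SZ)
  step 2: mul(add(S(add(SSZ, mul(SZ, SSSZ))), add(Z, Z)), SZ)
  step 3: mul(S(add(add(SSZ, mul(SZ, SSSZ)), add(Z, Z))), SZ)
  step 4: add(SZ, mul(add(add(SSZ, mul(SZ, SSSZ)), add(Z, Z)), SZ))
  step 5: S(add(Z, mul(add(add(SSZ, mul(SZ, SSSZ)), add(Z, Z)), SZ)))
  step 6: S(mul(add(add(SSZ, mul(SZ, SSSZ)), add(Z, Z)), SZ))
  step 7: S(mul(add(S(add(SZ, mul(SZ, SSSZ))), add(Z, Z)), SZ))
  step 8: S(mul(S(add(add(SZ, mul(SZ, SSSZ)), add(Z, Z))), SZ))
  step 9: S(add(SZ, mul(add(add(SZ, mul(SZ, SSSZ)), add(Z, Z)), SZ)))
  step 10: S(S(add(Z, mul(add(add(SZ, mul(SZ, SSSZ)), add(Z, Z)), SZ))))
  step 11: S(S(mul(add(add(SZ, mul(SZ, SSSZ)), add(Z, Z)), SZ)))
  step 12: S(S(mul(add(S(add(Z, mul(SZ, SSSZ))), add(Z, Z)), SZ)))
  step 13: S(S(mul(S(add(add(Z, mul(SZ, SSSZ)), add(Z, Z))), SZ)))
  step 14: S(S(add(SZ, mul(add(add(Z, mul(SZ, SSSZ)), add(Z, Z)), SZ))))
  step 15: S(S(S(add(Z, mul(add(add(Z, mul(SZ, SSSZ)), add(Z, Z)), SZ)))))
  step 16: S(S(S(mul(add(add(Z, mul(SZ, SSSZ)), add(Z, Z)), SZ))))
  step 17: S(S(S(mul(add(mul(SZ, SSSZ), add(Z, Z)), SZ))))
  step 18: S(S(S(mul(add(add(SSSZ, mul(Z, SSSZ)), add(Z, Z)), SZ))))
  step 19: S(S(S(mul(add(S(add(SSZ, mul(Z, SSSZ))), add(Z, Z)), SZ))))
  step 20: S(S(S(mul(S(add(add(SSZ, mul(Z, SSSZ)), add(Z, Z))), SZ))))
  step 21: S(S(S(add(SZ, mul(add(add(SSZ, mul(Z, SSSZ)), add(Z, Z)), SZ)))))
  step 22: S(S(S(S(add(Z, mul(add(add(SSZ, mul(Z, SSSZ)), add(Z, Z)), SZ))))))
  step 23: S(S(S(S(mul(add(add(SSZ, mul(Z, SSSZ)), add(Z, Z)), SZ)))))
  step 24: S(S(S(S(mul(add(S(add(SZ, mul(Z, SSSZ))), add(Z, Z)), SZ)))))
  step 25: S(S(S(S(mul(S(add(add(SZ, mul(Z, SSSZ)), add(Z, Z))), SZ)))))
  step 26: S(S(S(S(add(SZ, mul(add(add(SZ, mul(Z, SSSZ)), add(Z, Z)), SZ))))))
  step 27: S(S(S(S(S(add(Z, mul(add(add(SZ, mul(Z, SSSZ)), add(Z, Z)), SZ)))))))
  step 28: S(S(S(S(S(mul(add(add(SZ, mul(Z, SSSZ)), add(Z, Z)), SZ))))))
  step 29: S(S(S(S(S(mul(add(S(add(Z, mul(Z, SSSZ))), add(Z, Z)), SZ))))))
  step 30: S(S(S(S(S(mul(S(add(add(Z, mul(Z, SSSZ)), add(Z, Z))), SZ))))))
  step 31: S(S(S(S(S(add(SZ, mul(add(add(Z, mul(Z, SSSZ)), add(Z, Z)), SZ)))))))
  step 32: S(S(S(S(S(S(add(Z, mul(add(add(Z, mul(Z, SSSZ)), add(Z, Z)), SZ))))))))
  step 33: S(S(S(S(S(S(mul(add(add(Z, mul(Z, SSSZ)), add(Z, Z)), SZ)))))))
  step 34: S(S(S(S(S(S(mul(add(mul(Z, SSSZ), add(Z, Z)), SZ)))))))
  step 35: S(S(S(S(S(S(mul(add(Z, add(Z, Z)), SZ)))))))
  step 36: S(S(S(S(S(S(mul(add(Z, Z), SZ)))))))
  step 37: S(S(S(S(S(S(mul(Z, SZ)))))))
  step 38: S^6(Z)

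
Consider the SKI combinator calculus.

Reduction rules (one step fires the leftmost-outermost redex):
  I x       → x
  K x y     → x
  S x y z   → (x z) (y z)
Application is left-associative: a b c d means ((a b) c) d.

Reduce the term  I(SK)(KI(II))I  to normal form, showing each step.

Answer: normal form = I  (in 3 steps)

Reduction:
  start: I(SK)(KI(II))I
  step 1: SK(KI(II))I
  step 2: KI(KI(II)I)
  step 3: I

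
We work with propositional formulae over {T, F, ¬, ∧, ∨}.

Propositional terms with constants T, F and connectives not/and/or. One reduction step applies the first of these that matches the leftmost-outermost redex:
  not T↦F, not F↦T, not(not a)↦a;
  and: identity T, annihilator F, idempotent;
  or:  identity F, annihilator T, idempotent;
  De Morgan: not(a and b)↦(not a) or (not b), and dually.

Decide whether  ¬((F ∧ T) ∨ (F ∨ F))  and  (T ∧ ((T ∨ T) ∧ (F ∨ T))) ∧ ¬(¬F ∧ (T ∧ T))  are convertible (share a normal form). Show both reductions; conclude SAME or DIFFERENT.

Answer: DIFFERENT — A ⇓ T, B ⇓ F

Derivation:
Term A:
  start: ¬((F ∧ T) ∨ (F ∨ F))
  step 1: ¬(F ∧ T) ∧ ¬(F ∨ F)
  step 2: (¬F ∨ ¬T) ∧ ¬(F ∨ F)
  step 3: (T ∨ ¬T) ∧ ¬(F ∨ F)
  step 4: T ∧ ¬(F ∨ F)
  step 5: ¬(F ∨ F)
  step 6: ¬F ∧ ¬F
  step 7: ¬F
  step 8: T

Term B:
  start: (T ∧ ((T ∨ T) ∧ (F ∨ T))) ∧ ¬(¬F ∧ (T ∧ T))
  step 1: ((T ∨ T) ∧ (F ∨ T)) ∧ ¬(¬F ∧ (T ∧ T))
  step 2: (T ∧ (F ∨ T)) ∧ ¬(¬F ∧ (T ∧ T))
  step 3: (F ∨ T) ∧ ¬(¬F ∧ (T ∧ T))
  step 4: T ∧ ¬(¬F ∧ (T ∧ T))
  step 5: ¬(¬F ∧ (T ∧ T))
  step 6: ¬¬F ∨ ¬(T ∧ T)
  step 7: F ∨ ¬(T ∧ T)
  step 8: ¬(T ∧ T)
  step 9: ¬T ∨ ¬T
  step 10: ¬T
  step 11: F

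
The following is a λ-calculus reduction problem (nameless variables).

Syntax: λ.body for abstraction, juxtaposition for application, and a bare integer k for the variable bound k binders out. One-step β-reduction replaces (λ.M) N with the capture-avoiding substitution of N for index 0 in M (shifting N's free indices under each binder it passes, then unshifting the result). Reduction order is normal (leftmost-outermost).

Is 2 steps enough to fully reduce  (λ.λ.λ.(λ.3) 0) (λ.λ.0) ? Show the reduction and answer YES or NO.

Answer: YES — reaches normal form λ.λ.λ.λ.0 in 2 ≤ 2 steps

Reduction:
  start: (λ.λ.λ.(λ.3) 0) (λ.λ.0)
  step 1: λ.λ.(λ.λ.λ.0) 0
  step 2: λ.λ.λ.λ.0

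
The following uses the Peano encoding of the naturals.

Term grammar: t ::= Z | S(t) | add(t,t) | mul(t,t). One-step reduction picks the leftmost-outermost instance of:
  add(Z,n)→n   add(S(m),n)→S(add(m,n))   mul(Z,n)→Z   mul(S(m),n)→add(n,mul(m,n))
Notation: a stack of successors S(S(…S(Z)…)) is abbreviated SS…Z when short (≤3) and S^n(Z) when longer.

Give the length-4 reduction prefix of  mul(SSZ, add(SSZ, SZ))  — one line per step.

  start: mul(SSZ, add(SSZ, SZ))
  [1] add(add(SSZ, SZ), mul(SZ, add(SSZ, SZ)))
  [2] add(S(add(SZ, SZ)), mul(SZ, add(SSZ, SZ)))
  [3] S(add(add(SZ, SZ), mul(SZ, add(SSZ, SZ))))
  [4] S(add(S(add(Z, SZ)), mul(SZ, add(SSZ, SZ))))

Answer: after 4 steps: S(add(S(add(Z, SZ)), mul(SZ, add(SSZ, SZ))))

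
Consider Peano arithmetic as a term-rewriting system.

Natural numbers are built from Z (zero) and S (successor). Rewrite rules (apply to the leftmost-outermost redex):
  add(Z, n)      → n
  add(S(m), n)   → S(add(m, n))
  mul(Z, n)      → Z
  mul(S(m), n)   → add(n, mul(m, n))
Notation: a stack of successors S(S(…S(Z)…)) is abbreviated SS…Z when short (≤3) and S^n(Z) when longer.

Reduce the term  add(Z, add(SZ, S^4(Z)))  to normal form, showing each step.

Answer: normal form = S^5(Z)  (in 3 steps)

Working:
  start: add(Z, add(SZ, S^4(Z)))
  step 1: add(SZ, S^4(Z))
  step 2: S(add(Z, S^4(Z)))
  step 3: S^5(Z)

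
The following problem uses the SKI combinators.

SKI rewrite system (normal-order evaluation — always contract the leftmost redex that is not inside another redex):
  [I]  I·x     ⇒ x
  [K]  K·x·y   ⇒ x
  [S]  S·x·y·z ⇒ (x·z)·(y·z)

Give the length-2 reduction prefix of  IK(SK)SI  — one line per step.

Answer: after 2 steps: SKI

Reduction:
  start: IK(SK)SI
  [1] K(SK)SI
  [2] SKI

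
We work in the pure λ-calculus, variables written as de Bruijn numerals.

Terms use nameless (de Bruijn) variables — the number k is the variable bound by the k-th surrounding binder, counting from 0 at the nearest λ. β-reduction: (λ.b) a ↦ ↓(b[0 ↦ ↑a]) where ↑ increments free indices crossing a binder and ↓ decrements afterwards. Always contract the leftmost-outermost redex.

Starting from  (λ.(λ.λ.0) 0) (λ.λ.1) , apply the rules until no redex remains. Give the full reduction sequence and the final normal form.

  start: (λ.(λ.λ.0) 0) (λ.λ.1)
  [1] (λ.λ.0) (λ.λ.1)
  [2] λ.0

Answer: normal form = λ.0  (in 2 steps)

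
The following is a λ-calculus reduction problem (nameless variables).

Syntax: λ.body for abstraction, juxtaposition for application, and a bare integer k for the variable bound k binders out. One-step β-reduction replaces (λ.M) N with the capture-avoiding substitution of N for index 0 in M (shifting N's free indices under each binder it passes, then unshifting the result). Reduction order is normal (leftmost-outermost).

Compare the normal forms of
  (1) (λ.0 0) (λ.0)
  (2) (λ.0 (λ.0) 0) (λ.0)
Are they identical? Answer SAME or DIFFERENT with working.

Answer: SAME — A ⇓ λ.0, B ⇓ λ.0

Derivation:
Term A:
  start: (λ.0 0) (λ.0)
  [1] (λ.0) (λ.0)
  [2] λ.0

Term B:
  start: (λ.0 (λ.0) 0) (λ.0)
  [1] (λ.0) (λ.0) (λ.0)
  [2] (λ.0) (λ.0)
  [3] λ.0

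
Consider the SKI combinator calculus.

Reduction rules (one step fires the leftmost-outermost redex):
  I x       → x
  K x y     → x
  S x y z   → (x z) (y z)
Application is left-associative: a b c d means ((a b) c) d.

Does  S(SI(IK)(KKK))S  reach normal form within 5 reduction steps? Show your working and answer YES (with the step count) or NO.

Answer: YES — reaches normal form S(K(KK))S in 5 ≤ 5 steps

Derivation:
  start: S(SI(IK)(KKK))S
  →1  S(I(KKK)(IK(KKK)))S
  →2  S(KKK(IK(KKK)))S
  →3  S(K(IK(KKK)))S
  →4  S(K(K(KKK)))S
  →5  S(K(KK))S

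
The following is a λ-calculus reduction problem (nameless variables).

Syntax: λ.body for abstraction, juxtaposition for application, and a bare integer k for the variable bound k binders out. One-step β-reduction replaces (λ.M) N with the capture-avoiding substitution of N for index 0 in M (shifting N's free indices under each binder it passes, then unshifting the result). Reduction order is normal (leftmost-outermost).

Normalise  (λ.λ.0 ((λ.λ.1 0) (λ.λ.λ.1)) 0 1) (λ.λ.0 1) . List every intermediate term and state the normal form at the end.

  start: (λ.λ.0 ((λ.λ.1 0) (λ.λ.λ.1)) 0 1) (λ.λ.0 1)
  [1] λ.0 ((λ.λ.1 0) (λ.λ.λ.1)) 0 (λ.λ.0 1)
  [2] λ.0 (λ.(λ.λ.λ.1) 0) 0 (λ.λ.0 1)
  [3] λ.0 (λ.λ.λ.1) 0 (λ.λ.0 1)

Answer: normal form = λ.0 (λ.λ.λ.1) 0 (λ.λ.0 1)  (in 3 steps)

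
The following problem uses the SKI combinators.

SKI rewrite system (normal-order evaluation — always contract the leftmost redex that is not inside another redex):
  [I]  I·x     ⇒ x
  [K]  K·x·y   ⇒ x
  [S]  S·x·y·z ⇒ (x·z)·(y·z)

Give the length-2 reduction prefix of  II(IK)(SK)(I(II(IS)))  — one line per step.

  start: II(IK)(SK)(I(II(IS)))
  →1  I(IK)(SK)(I(II(IS)))
  →2  IK(SK)(I(II(IS)))

Answer: after 2 steps: IK(SK)(I(II(IS)))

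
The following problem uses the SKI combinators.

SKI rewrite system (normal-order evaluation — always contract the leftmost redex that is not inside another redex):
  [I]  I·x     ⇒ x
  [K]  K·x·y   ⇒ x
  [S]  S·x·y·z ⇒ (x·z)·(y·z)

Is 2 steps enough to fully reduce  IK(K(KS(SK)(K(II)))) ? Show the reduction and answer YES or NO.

Answer: NO — after 2 steps the term is K(K(S(K(II)))), not yet normal

Reduction:
  start: IK(K(KS(SK)(K(II))))
  step 1: K(K(KS(SK)(K(II))))
  step 2: K(K(S(K(II))))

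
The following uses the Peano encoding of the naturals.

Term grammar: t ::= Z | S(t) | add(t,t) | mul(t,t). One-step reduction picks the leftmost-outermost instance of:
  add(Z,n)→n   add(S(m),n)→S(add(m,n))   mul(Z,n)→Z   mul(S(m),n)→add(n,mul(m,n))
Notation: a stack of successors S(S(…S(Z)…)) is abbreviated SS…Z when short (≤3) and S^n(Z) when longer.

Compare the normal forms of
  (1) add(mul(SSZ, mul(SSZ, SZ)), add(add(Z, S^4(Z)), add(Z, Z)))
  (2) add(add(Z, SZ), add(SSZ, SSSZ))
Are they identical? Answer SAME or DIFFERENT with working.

Term A:
  start: add(mul(SSZ, mul(SSZ, SZ)), add(add(Z, S^4(Z)), add(Z, Z)))
  [1] add(add(mul(SSZ, SZ), mul(SZ, mul(SSZ, SZ))), add(add(Z, S^4(Z)), add(Z, Z)))
  [2] add(add(add(SZ, mul(SZ, SZ)), mul(SZ, mul(SSZ, SZ))), add(add(Z, S^4(Z)), add(Z, Z)))
  [3] add(add(S(add(Z, mul(SZ, SZ))), mul(SZ, mul(SSZ, SZ))), add(add(Z, S^4(Z)), add(Z, Z)))
  [4] add(S(add(add(Z, mul(SZ, SZ)), mul(SZ, mul(SSZ, SZ)))), add(add(Z, S^4(Z)), add(Z, Z)))
  [5] S(add(add(add(Z, mul(SZ, SZ)), mul(SZ, mul(SSZ, SZ))), add(add(Z, S^4(Z)), add(Z, Z))))
  [6] S(add(add(mul(SZ, SZ), mul(SZ, mul(SSZ, SZ))), add(add(Z, S^4(Z)), add(Z, Z))))
  [7] S(add(add(add(SZ, mul(Z, SZ)), mul(SZ, mul(SSZ, SZ))), add(add(Z, S^4(Z)), add(Z, Z))))
  [8] S(add(add(S(add(Z, mul(Z, SZ))), mul(SZ, mul(SSZ, SZ))), add(add(Z, S^4(Z)), add(Z, Z))))
  [9] S(add(S(add(add(Z, mul(Z, SZ)), mul(SZ, mul(SSZ, SZ)))), add(add(Z, S^4(Z)), add(Z, Z))))
  [10] S(S(add(add(add(Z, mul(Z, SZ)), mul(SZ, mul(SSZ, SZ))), add(add(Z, S^4(Z)), add(Z, Z)))))
  [11] S(S(add(add(mul(Z, SZ), mul(SZ, mul(SSZ, SZ))), add(add(Z, S^4(Z)), add(Z, Z)))))
  [12] S(S(add(add(Z, mul(SZ, mul(SSZ, SZ))), add(add(Z, S^4(Z)), add(Z, Z)))))
  [13] S(S(add(mul(SZ, mul(SSZ, SZ)), add(add(Z, S^4(Z)), add(Z, Z)))))
  [14] S(S(add(add(mul(SSZ, SZ), mul(Z, mul(SSZ, SZ))), add(add(Z, S^4(Z)), add(Z, Z)))))
  [15] S(S(add(add(add(SZ, mul(SZ, SZ)), mul(Z, mul(SSZ, SZ))), add(add(Z, S^4(Z)), add(Z, Z)))))
  [16] S(S(add(add(S(add(Z, mul(SZ, SZ))), mul(Z, mul(SSZ, SZ))), add(add(Z, S^4(Z)), add(Z, Z)))))
  [17] S(S(add(S(add(add(Z, mul(SZ, SZ)), mul(Z, mul(SSZ, SZ)))), add(add(Z, S^4(Z)), add(Z, Z)))))
  [18] S(S(S(add(add(add(Z, mul(SZ, SZ)), mul(Z, mul(SSZ, SZ))), add(add(Z, S^4(Z)), add(Z, Z))))))
  [19] S(S(S(add(add(mul(SZ, SZ), mul(Z, mul(SSZ, SZ))), add(add(Z, S^4(Z)), add(Z, Z))))))
  [20] S(S(S(add(add(add(SZ, mul(Z, SZ)), mul(Z, mul(SSZ, SZ))), add(add(Z, S^4(Z)), add(Z, Z))))))
  [21] S(S(S(add(add(S(add(Z, mul(Z, SZ))), mul(Z, mul(SSZ, SZ))), add(add(Z, S^4(Z)), add(Z, Z))))))
  [22] S(S(S(add(S(add(add(Z, mul(Z, SZ)), mul(Z, mul(SSZ, SZ)))), add(add(Z, S^4(Z)), add(Z, Z))))))
  [23] S(S(S(S(add(add(add(Z, mul(Z, SZ)), mul(Z, mul(SSZ, SZ))), add(add(Z, S^4(Z)), add(Z, Z)))))))
  [24] S(S(S(S(add(add(mul(Z, SZ), mul(Z, mul(SSZ, SZ))), add(add(Z, S^4(Z)), add(Z, Z)))))))
  [25] S(S(S(S(add(add(Z, mul(Z, mul(SSZ, SZ))), add(add(Z, S^4(Z)), add(Z, Z)))))))
  [26] S(S(S(S(add(mul(Z, mul(SSZ, SZ)), add(add(Z, S^4(Z)), add(Z, Z)))))))
  [27] S(S(S(S(add(Z, add(add(Z, S^4(Z)), add(Z, Z)))))))
  [28] S(S(S(S(add(add(Z, S^4(Z)), add(Z, Z))))))
  [29] S(S(S(S(add(S^4(Z), add(Z, Z))))))
  [30] S(S(S(S(S(add(SSSZ, add(Z, Z)))))))
  [31] S(S(S(S(S(S(add(SSZ, add(Z, Z))))))))
  [32] S(S(S(S(S(S(S(add(SZ, add(Z, Z)))))))))
  [33] S(S(S(S(S(S(S(S(add(Z, add(Z, Z))))))))))
  [34] S(S(S(S(S(S(S(S(add(Z, Z)))))))))
  [35] S^8(Z)

Term B:
  start: add(add(Z, SZ), add(SSZ, SSSZ))
  [1] add(SZ, add(SSZ, SSSZ))
  [2] S(add(Z, add(SSZ, SSSZ)))
  [3] S(add(SSZ, SSSZ))
  [4] S(S(add(SZ, SSSZ)))
  [5] S(S(S(add(Z, SSSZ))))
  [6] S^6(Z)

Answer: DIFFERENT — A ⇓ S^8(Z), B ⇓ S^6(Z)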